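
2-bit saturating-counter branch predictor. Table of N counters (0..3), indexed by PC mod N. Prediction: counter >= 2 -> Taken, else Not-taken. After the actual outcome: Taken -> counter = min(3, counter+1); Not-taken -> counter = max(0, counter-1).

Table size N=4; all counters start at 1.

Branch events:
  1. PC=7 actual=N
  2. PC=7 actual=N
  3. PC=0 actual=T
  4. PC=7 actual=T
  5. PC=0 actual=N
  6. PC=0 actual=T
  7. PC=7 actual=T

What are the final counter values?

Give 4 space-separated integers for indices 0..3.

Answer: 2 1 1 2

Derivation:
Ev 1: PC=7 idx=3 pred=N actual=N -> ctr[3]=0
Ev 2: PC=7 idx=3 pred=N actual=N -> ctr[3]=0
Ev 3: PC=0 idx=0 pred=N actual=T -> ctr[0]=2
Ev 4: PC=7 idx=3 pred=N actual=T -> ctr[3]=1
Ev 5: PC=0 idx=0 pred=T actual=N -> ctr[0]=1
Ev 6: PC=0 idx=0 pred=N actual=T -> ctr[0]=2
Ev 7: PC=7 idx=3 pred=N actual=T -> ctr[3]=2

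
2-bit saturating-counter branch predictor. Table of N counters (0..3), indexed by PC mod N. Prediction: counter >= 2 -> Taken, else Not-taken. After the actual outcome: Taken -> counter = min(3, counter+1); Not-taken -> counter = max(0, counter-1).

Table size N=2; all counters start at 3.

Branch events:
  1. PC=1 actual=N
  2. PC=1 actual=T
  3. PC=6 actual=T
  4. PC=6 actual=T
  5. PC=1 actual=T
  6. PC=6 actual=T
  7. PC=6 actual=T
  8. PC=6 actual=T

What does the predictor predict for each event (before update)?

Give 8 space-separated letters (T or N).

Ev 1: PC=1 idx=1 pred=T actual=N -> ctr[1]=2
Ev 2: PC=1 idx=1 pred=T actual=T -> ctr[1]=3
Ev 3: PC=6 idx=0 pred=T actual=T -> ctr[0]=3
Ev 4: PC=6 idx=0 pred=T actual=T -> ctr[0]=3
Ev 5: PC=1 idx=1 pred=T actual=T -> ctr[1]=3
Ev 6: PC=6 idx=0 pred=T actual=T -> ctr[0]=3
Ev 7: PC=6 idx=0 pred=T actual=T -> ctr[0]=3
Ev 8: PC=6 idx=0 pred=T actual=T -> ctr[0]=3

Answer: T T T T T T T T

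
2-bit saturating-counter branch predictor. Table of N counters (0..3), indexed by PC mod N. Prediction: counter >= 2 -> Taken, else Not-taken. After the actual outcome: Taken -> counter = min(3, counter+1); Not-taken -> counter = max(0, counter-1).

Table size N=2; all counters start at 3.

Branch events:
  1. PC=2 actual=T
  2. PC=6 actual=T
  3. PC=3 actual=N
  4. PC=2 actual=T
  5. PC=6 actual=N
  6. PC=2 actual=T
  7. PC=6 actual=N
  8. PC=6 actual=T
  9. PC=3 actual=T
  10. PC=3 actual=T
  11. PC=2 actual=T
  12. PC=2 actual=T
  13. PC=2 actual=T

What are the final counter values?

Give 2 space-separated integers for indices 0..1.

Answer: 3 3

Derivation:
Ev 1: PC=2 idx=0 pred=T actual=T -> ctr[0]=3
Ev 2: PC=6 idx=0 pred=T actual=T -> ctr[0]=3
Ev 3: PC=3 idx=1 pred=T actual=N -> ctr[1]=2
Ev 4: PC=2 idx=0 pred=T actual=T -> ctr[0]=3
Ev 5: PC=6 idx=0 pred=T actual=N -> ctr[0]=2
Ev 6: PC=2 idx=0 pred=T actual=T -> ctr[0]=3
Ev 7: PC=6 idx=0 pred=T actual=N -> ctr[0]=2
Ev 8: PC=6 idx=0 pred=T actual=T -> ctr[0]=3
Ev 9: PC=3 idx=1 pred=T actual=T -> ctr[1]=3
Ev 10: PC=3 idx=1 pred=T actual=T -> ctr[1]=3
Ev 11: PC=2 idx=0 pred=T actual=T -> ctr[0]=3
Ev 12: PC=2 idx=0 pred=T actual=T -> ctr[0]=3
Ev 13: PC=2 idx=0 pred=T actual=T -> ctr[0]=3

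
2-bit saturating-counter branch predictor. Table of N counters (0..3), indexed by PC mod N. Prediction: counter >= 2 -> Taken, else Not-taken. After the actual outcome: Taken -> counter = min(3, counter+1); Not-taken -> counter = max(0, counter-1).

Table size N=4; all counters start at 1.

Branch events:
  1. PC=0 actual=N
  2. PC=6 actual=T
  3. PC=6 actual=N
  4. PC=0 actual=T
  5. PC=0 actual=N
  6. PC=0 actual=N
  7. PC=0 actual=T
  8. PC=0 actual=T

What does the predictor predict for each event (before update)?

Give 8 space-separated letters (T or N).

Ev 1: PC=0 idx=0 pred=N actual=N -> ctr[0]=0
Ev 2: PC=6 idx=2 pred=N actual=T -> ctr[2]=2
Ev 3: PC=6 idx=2 pred=T actual=N -> ctr[2]=1
Ev 4: PC=0 idx=0 pred=N actual=T -> ctr[0]=1
Ev 5: PC=0 idx=0 pred=N actual=N -> ctr[0]=0
Ev 6: PC=0 idx=0 pred=N actual=N -> ctr[0]=0
Ev 7: PC=0 idx=0 pred=N actual=T -> ctr[0]=1
Ev 8: PC=0 idx=0 pred=N actual=T -> ctr[0]=2

Answer: N N T N N N N N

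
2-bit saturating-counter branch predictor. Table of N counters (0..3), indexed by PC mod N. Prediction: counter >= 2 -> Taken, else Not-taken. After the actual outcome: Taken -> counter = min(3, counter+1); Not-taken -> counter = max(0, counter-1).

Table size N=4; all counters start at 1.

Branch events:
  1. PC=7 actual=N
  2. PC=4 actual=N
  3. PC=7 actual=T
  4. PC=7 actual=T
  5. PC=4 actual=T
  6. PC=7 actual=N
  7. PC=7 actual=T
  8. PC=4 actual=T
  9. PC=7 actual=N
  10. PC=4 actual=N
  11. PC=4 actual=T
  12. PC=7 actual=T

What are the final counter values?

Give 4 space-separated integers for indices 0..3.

Ev 1: PC=7 idx=3 pred=N actual=N -> ctr[3]=0
Ev 2: PC=4 idx=0 pred=N actual=N -> ctr[0]=0
Ev 3: PC=7 idx=3 pred=N actual=T -> ctr[3]=1
Ev 4: PC=7 idx=3 pred=N actual=T -> ctr[3]=2
Ev 5: PC=4 idx=0 pred=N actual=T -> ctr[0]=1
Ev 6: PC=7 idx=3 pred=T actual=N -> ctr[3]=1
Ev 7: PC=7 idx=3 pred=N actual=T -> ctr[3]=2
Ev 8: PC=4 idx=0 pred=N actual=T -> ctr[0]=2
Ev 9: PC=7 idx=3 pred=T actual=N -> ctr[3]=1
Ev 10: PC=4 idx=0 pred=T actual=N -> ctr[0]=1
Ev 11: PC=4 idx=0 pred=N actual=T -> ctr[0]=2
Ev 12: PC=7 idx=3 pred=N actual=T -> ctr[3]=2

Answer: 2 1 1 2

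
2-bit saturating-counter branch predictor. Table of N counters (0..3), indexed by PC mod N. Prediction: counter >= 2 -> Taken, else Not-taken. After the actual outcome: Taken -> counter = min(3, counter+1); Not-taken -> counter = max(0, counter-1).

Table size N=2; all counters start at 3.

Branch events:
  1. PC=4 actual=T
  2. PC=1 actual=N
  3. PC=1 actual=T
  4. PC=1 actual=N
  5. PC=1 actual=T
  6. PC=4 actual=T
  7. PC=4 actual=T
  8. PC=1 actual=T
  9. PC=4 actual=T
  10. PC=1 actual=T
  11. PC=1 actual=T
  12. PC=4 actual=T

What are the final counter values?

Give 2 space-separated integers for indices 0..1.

Answer: 3 3

Derivation:
Ev 1: PC=4 idx=0 pred=T actual=T -> ctr[0]=3
Ev 2: PC=1 idx=1 pred=T actual=N -> ctr[1]=2
Ev 3: PC=1 idx=1 pred=T actual=T -> ctr[1]=3
Ev 4: PC=1 idx=1 pred=T actual=N -> ctr[1]=2
Ev 5: PC=1 idx=1 pred=T actual=T -> ctr[1]=3
Ev 6: PC=4 idx=0 pred=T actual=T -> ctr[0]=3
Ev 7: PC=4 idx=0 pred=T actual=T -> ctr[0]=3
Ev 8: PC=1 idx=1 pred=T actual=T -> ctr[1]=3
Ev 9: PC=4 idx=0 pred=T actual=T -> ctr[0]=3
Ev 10: PC=1 idx=1 pred=T actual=T -> ctr[1]=3
Ev 11: PC=1 idx=1 pred=T actual=T -> ctr[1]=3
Ev 12: PC=4 idx=0 pred=T actual=T -> ctr[0]=3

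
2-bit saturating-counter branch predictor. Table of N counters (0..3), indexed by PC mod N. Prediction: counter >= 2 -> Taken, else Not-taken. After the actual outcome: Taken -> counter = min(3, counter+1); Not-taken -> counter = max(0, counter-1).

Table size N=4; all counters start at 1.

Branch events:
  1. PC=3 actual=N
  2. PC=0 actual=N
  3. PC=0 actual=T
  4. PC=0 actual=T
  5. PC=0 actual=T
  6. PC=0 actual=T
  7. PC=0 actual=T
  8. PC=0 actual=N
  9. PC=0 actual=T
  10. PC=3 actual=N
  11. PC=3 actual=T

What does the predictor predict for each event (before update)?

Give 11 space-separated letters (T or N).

Answer: N N N N T T T T T N N

Derivation:
Ev 1: PC=3 idx=3 pred=N actual=N -> ctr[3]=0
Ev 2: PC=0 idx=0 pred=N actual=N -> ctr[0]=0
Ev 3: PC=0 idx=0 pred=N actual=T -> ctr[0]=1
Ev 4: PC=0 idx=0 pred=N actual=T -> ctr[0]=2
Ev 5: PC=0 idx=0 pred=T actual=T -> ctr[0]=3
Ev 6: PC=0 idx=0 pred=T actual=T -> ctr[0]=3
Ev 7: PC=0 idx=0 pred=T actual=T -> ctr[0]=3
Ev 8: PC=0 idx=0 pred=T actual=N -> ctr[0]=2
Ev 9: PC=0 idx=0 pred=T actual=T -> ctr[0]=3
Ev 10: PC=3 idx=3 pred=N actual=N -> ctr[3]=0
Ev 11: PC=3 idx=3 pred=N actual=T -> ctr[3]=1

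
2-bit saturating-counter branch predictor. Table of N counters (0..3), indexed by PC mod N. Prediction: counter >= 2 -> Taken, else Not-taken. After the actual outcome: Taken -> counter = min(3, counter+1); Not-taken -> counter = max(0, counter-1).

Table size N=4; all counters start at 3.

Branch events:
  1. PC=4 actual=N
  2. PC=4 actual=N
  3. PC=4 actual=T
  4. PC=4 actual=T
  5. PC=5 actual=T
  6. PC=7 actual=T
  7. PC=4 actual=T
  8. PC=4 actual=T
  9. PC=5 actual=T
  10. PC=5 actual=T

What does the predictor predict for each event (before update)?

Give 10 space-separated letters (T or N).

Answer: T T N T T T T T T T

Derivation:
Ev 1: PC=4 idx=0 pred=T actual=N -> ctr[0]=2
Ev 2: PC=4 idx=0 pred=T actual=N -> ctr[0]=1
Ev 3: PC=4 idx=0 pred=N actual=T -> ctr[0]=2
Ev 4: PC=4 idx=0 pred=T actual=T -> ctr[0]=3
Ev 5: PC=5 idx=1 pred=T actual=T -> ctr[1]=3
Ev 6: PC=7 idx=3 pred=T actual=T -> ctr[3]=3
Ev 7: PC=4 idx=0 pred=T actual=T -> ctr[0]=3
Ev 8: PC=4 idx=0 pred=T actual=T -> ctr[0]=3
Ev 9: PC=5 idx=1 pred=T actual=T -> ctr[1]=3
Ev 10: PC=5 idx=1 pred=T actual=T -> ctr[1]=3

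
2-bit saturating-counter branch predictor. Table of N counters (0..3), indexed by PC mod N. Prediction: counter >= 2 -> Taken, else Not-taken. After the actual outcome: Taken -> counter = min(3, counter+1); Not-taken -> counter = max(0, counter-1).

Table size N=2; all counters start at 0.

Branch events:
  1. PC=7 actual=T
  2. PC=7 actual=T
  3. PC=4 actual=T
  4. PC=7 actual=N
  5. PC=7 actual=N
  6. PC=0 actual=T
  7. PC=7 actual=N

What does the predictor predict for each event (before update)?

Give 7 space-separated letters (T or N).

Ev 1: PC=7 idx=1 pred=N actual=T -> ctr[1]=1
Ev 2: PC=7 idx=1 pred=N actual=T -> ctr[1]=2
Ev 3: PC=4 idx=0 pred=N actual=T -> ctr[0]=1
Ev 4: PC=7 idx=1 pred=T actual=N -> ctr[1]=1
Ev 5: PC=7 idx=1 pred=N actual=N -> ctr[1]=0
Ev 6: PC=0 idx=0 pred=N actual=T -> ctr[0]=2
Ev 7: PC=7 idx=1 pred=N actual=N -> ctr[1]=0

Answer: N N N T N N N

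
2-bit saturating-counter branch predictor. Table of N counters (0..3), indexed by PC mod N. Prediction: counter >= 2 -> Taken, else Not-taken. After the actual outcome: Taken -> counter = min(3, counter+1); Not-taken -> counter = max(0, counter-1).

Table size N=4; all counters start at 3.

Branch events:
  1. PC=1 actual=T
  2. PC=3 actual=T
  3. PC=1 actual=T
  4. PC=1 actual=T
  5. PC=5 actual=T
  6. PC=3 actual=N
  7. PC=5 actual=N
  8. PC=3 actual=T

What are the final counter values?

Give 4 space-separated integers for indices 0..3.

Answer: 3 2 3 3

Derivation:
Ev 1: PC=1 idx=1 pred=T actual=T -> ctr[1]=3
Ev 2: PC=3 idx=3 pred=T actual=T -> ctr[3]=3
Ev 3: PC=1 idx=1 pred=T actual=T -> ctr[1]=3
Ev 4: PC=1 idx=1 pred=T actual=T -> ctr[1]=3
Ev 5: PC=5 idx=1 pred=T actual=T -> ctr[1]=3
Ev 6: PC=3 idx=3 pred=T actual=N -> ctr[3]=2
Ev 7: PC=5 idx=1 pred=T actual=N -> ctr[1]=2
Ev 8: PC=3 idx=3 pred=T actual=T -> ctr[3]=3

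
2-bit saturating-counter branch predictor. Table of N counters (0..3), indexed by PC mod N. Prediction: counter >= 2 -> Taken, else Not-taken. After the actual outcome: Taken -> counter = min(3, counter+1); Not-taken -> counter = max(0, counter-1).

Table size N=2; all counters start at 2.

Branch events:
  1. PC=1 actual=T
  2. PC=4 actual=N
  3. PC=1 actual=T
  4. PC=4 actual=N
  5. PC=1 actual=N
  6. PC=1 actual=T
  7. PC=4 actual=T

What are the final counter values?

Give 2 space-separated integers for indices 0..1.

Answer: 1 3

Derivation:
Ev 1: PC=1 idx=1 pred=T actual=T -> ctr[1]=3
Ev 2: PC=4 idx=0 pred=T actual=N -> ctr[0]=1
Ev 3: PC=1 idx=1 pred=T actual=T -> ctr[1]=3
Ev 4: PC=4 idx=0 pred=N actual=N -> ctr[0]=0
Ev 5: PC=1 idx=1 pred=T actual=N -> ctr[1]=2
Ev 6: PC=1 idx=1 pred=T actual=T -> ctr[1]=3
Ev 7: PC=4 idx=0 pred=N actual=T -> ctr[0]=1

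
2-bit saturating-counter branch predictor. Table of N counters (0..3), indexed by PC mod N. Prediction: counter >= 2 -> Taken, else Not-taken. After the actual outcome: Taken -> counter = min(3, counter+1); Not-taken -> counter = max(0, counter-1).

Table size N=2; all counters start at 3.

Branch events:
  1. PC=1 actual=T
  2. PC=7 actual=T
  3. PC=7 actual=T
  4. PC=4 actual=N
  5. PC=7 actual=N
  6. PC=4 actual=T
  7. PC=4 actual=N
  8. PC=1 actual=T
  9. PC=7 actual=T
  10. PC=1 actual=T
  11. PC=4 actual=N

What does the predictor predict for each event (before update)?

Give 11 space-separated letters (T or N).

Answer: T T T T T T T T T T T

Derivation:
Ev 1: PC=1 idx=1 pred=T actual=T -> ctr[1]=3
Ev 2: PC=7 idx=1 pred=T actual=T -> ctr[1]=3
Ev 3: PC=7 idx=1 pred=T actual=T -> ctr[1]=3
Ev 4: PC=4 idx=0 pred=T actual=N -> ctr[0]=2
Ev 5: PC=7 idx=1 pred=T actual=N -> ctr[1]=2
Ev 6: PC=4 idx=0 pred=T actual=T -> ctr[0]=3
Ev 7: PC=4 idx=0 pred=T actual=N -> ctr[0]=2
Ev 8: PC=1 idx=1 pred=T actual=T -> ctr[1]=3
Ev 9: PC=7 idx=1 pred=T actual=T -> ctr[1]=3
Ev 10: PC=1 idx=1 pred=T actual=T -> ctr[1]=3
Ev 11: PC=4 idx=0 pred=T actual=N -> ctr[0]=1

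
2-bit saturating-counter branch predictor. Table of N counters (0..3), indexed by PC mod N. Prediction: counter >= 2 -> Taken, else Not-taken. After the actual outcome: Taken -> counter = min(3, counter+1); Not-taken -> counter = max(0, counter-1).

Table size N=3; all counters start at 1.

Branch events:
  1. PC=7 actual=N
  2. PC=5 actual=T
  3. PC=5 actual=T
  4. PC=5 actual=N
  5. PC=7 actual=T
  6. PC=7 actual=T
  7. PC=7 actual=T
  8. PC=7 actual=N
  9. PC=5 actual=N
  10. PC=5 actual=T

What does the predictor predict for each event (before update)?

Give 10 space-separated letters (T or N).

Answer: N N T T N N T T T N

Derivation:
Ev 1: PC=7 idx=1 pred=N actual=N -> ctr[1]=0
Ev 2: PC=5 idx=2 pred=N actual=T -> ctr[2]=2
Ev 3: PC=5 idx=2 pred=T actual=T -> ctr[2]=3
Ev 4: PC=5 idx=2 pred=T actual=N -> ctr[2]=2
Ev 5: PC=7 idx=1 pred=N actual=T -> ctr[1]=1
Ev 6: PC=7 idx=1 pred=N actual=T -> ctr[1]=2
Ev 7: PC=7 idx=1 pred=T actual=T -> ctr[1]=3
Ev 8: PC=7 idx=1 pred=T actual=N -> ctr[1]=2
Ev 9: PC=5 idx=2 pred=T actual=N -> ctr[2]=1
Ev 10: PC=5 idx=2 pred=N actual=T -> ctr[2]=2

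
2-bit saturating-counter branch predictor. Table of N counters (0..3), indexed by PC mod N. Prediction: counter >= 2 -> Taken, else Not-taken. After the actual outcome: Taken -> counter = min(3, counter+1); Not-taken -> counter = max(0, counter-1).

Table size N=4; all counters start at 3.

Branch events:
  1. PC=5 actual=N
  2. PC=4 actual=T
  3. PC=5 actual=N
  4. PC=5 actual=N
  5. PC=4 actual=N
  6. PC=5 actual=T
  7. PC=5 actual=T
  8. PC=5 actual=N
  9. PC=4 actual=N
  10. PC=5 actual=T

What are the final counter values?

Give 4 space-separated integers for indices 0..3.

Ev 1: PC=5 idx=1 pred=T actual=N -> ctr[1]=2
Ev 2: PC=4 idx=0 pred=T actual=T -> ctr[0]=3
Ev 3: PC=5 idx=1 pred=T actual=N -> ctr[1]=1
Ev 4: PC=5 idx=1 pred=N actual=N -> ctr[1]=0
Ev 5: PC=4 idx=0 pred=T actual=N -> ctr[0]=2
Ev 6: PC=5 idx=1 pred=N actual=T -> ctr[1]=1
Ev 7: PC=5 idx=1 pred=N actual=T -> ctr[1]=2
Ev 8: PC=5 idx=1 pred=T actual=N -> ctr[1]=1
Ev 9: PC=4 idx=0 pred=T actual=N -> ctr[0]=1
Ev 10: PC=5 idx=1 pred=N actual=T -> ctr[1]=2

Answer: 1 2 3 3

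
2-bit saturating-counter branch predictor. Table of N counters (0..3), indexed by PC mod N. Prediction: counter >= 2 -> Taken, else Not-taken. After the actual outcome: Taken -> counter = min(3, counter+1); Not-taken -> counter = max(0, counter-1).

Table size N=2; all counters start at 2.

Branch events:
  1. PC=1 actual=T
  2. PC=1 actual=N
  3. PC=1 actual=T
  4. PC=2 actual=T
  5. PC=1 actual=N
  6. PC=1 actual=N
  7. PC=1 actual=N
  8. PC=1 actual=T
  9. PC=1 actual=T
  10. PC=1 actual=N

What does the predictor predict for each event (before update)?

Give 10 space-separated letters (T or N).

Answer: T T T T T T N N N T

Derivation:
Ev 1: PC=1 idx=1 pred=T actual=T -> ctr[1]=3
Ev 2: PC=1 idx=1 pred=T actual=N -> ctr[1]=2
Ev 3: PC=1 idx=1 pred=T actual=T -> ctr[1]=3
Ev 4: PC=2 idx=0 pred=T actual=T -> ctr[0]=3
Ev 5: PC=1 idx=1 pred=T actual=N -> ctr[1]=2
Ev 6: PC=1 idx=1 pred=T actual=N -> ctr[1]=1
Ev 7: PC=1 idx=1 pred=N actual=N -> ctr[1]=0
Ev 8: PC=1 idx=1 pred=N actual=T -> ctr[1]=1
Ev 9: PC=1 idx=1 pred=N actual=T -> ctr[1]=2
Ev 10: PC=1 idx=1 pred=T actual=N -> ctr[1]=1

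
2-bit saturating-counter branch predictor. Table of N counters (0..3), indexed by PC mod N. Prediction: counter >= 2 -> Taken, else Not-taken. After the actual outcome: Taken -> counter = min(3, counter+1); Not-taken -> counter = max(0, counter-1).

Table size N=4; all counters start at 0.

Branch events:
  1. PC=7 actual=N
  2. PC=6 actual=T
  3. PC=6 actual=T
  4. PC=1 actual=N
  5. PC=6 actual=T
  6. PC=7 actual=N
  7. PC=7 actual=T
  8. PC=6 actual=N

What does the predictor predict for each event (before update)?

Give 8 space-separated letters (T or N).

Answer: N N N N T N N T

Derivation:
Ev 1: PC=7 idx=3 pred=N actual=N -> ctr[3]=0
Ev 2: PC=6 idx=2 pred=N actual=T -> ctr[2]=1
Ev 3: PC=6 idx=2 pred=N actual=T -> ctr[2]=2
Ev 4: PC=1 idx=1 pred=N actual=N -> ctr[1]=0
Ev 5: PC=6 idx=2 pred=T actual=T -> ctr[2]=3
Ev 6: PC=7 idx=3 pred=N actual=N -> ctr[3]=0
Ev 7: PC=7 idx=3 pred=N actual=T -> ctr[3]=1
Ev 8: PC=6 idx=2 pred=T actual=N -> ctr[2]=2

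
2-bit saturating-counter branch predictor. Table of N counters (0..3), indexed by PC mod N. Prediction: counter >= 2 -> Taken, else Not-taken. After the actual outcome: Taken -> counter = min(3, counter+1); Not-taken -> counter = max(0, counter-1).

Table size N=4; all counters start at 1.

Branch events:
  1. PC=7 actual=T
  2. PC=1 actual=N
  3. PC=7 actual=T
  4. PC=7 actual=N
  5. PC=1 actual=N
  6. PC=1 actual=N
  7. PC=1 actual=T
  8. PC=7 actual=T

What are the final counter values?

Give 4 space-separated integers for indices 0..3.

Answer: 1 1 1 3

Derivation:
Ev 1: PC=7 idx=3 pred=N actual=T -> ctr[3]=2
Ev 2: PC=1 idx=1 pred=N actual=N -> ctr[1]=0
Ev 3: PC=7 idx=3 pred=T actual=T -> ctr[3]=3
Ev 4: PC=7 idx=3 pred=T actual=N -> ctr[3]=2
Ev 5: PC=1 idx=1 pred=N actual=N -> ctr[1]=0
Ev 6: PC=1 idx=1 pred=N actual=N -> ctr[1]=0
Ev 7: PC=1 idx=1 pred=N actual=T -> ctr[1]=1
Ev 8: PC=7 idx=3 pred=T actual=T -> ctr[3]=3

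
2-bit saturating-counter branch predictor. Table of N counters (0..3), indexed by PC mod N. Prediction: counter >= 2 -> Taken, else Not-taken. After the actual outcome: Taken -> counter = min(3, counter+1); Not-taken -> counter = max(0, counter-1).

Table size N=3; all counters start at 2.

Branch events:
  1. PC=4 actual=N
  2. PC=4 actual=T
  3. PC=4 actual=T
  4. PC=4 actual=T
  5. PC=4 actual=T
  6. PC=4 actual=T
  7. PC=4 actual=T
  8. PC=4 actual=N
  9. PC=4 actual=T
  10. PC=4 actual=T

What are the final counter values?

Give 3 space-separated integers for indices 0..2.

Answer: 2 3 2

Derivation:
Ev 1: PC=4 idx=1 pred=T actual=N -> ctr[1]=1
Ev 2: PC=4 idx=1 pred=N actual=T -> ctr[1]=2
Ev 3: PC=4 idx=1 pred=T actual=T -> ctr[1]=3
Ev 4: PC=4 idx=1 pred=T actual=T -> ctr[1]=3
Ev 5: PC=4 idx=1 pred=T actual=T -> ctr[1]=3
Ev 6: PC=4 idx=1 pred=T actual=T -> ctr[1]=3
Ev 7: PC=4 idx=1 pred=T actual=T -> ctr[1]=3
Ev 8: PC=4 idx=1 pred=T actual=N -> ctr[1]=2
Ev 9: PC=4 idx=1 pred=T actual=T -> ctr[1]=3
Ev 10: PC=4 idx=1 pred=T actual=T -> ctr[1]=3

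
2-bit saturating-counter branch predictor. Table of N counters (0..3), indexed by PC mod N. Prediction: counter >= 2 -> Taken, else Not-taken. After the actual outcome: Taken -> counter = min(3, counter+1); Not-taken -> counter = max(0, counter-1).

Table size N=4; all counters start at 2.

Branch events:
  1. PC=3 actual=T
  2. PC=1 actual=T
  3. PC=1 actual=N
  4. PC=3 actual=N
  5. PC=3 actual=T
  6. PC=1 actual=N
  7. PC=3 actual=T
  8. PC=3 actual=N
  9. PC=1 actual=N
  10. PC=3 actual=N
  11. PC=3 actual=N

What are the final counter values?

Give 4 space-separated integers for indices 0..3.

Ev 1: PC=3 idx=3 pred=T actual=T -> ctr[3]=3
Ev 2: PC=1 idx=1 pred=T actual=T -> ctr[1]=3
Ev 3: PC=1 idx=1 pred=T actual=N -> ctr[1]=2
Ev 4: PC=3 idx=3 pred=T actual=N -> ctr[3]=2
Ev 5: PC=3 idx=3 pred=T actual=T -> ctr[3]=3
Ev 6: PC=1 idx=1 pred=T actual=N -> ctr[1]=1
Ev 7: PC=3 idx=3 pred=T actual=T -> ctr[3]=3
Ev 8: PC=3 idx=3 pred=T actual=N -> ctr[3]=2
Ev 9: PC=1 idx=1 pred=N actual=N -> ctr[1]=0
Ev 10: PC=3 idx=3 pred=T actual=N -> ctr[3]=1
Ev 11: PC=3 idx=3 pred=N actual=N -> ctr[3]=0

Answer: 2 0 2 0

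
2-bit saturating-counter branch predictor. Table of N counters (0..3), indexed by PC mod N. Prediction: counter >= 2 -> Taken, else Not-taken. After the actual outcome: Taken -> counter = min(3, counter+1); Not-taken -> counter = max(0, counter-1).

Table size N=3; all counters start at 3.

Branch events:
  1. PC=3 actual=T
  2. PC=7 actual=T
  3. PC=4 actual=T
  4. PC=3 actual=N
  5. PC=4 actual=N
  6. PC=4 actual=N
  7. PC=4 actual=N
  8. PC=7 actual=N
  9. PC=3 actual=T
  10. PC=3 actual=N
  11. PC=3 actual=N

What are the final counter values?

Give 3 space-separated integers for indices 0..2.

Answer: 1 0 3

Derivation:
Ev 1: PC=3 idx=0 pred=T actual=T -> ctr[0]=3
Ev 2: PC=7 idx=1 pred=T actual=T -> ctr[1]=3
Ev 3: PC=4 idx=1 pred=T actual=T -> ctr[1]=3
Ev 4: PC=3 idx=0 pred=T actual=N -> ctr[0]=2
Ev 5: PC=4 idx=1 pred=T actual=N -> ctr[1]=2
Ev 6: PC=4 idx=1 pred=T actual=N -> ctr[1]=1
Ev 7: PC=4 idx=1 pred=N actual=N -> ctr[1]=0
Ev 8: PC=7 idx=1 pred=N actual=N -> ctr[1]=0
Ev 9: PC=3 idx=0 pred=T actual=T -> ctr[0]=3
Ev 10: PC=3 idx=0 pred=T actual=N -> ctr[0]=2
Ev 11: PC=3 idx=0 pred=T actual=N -> ctr[0]=1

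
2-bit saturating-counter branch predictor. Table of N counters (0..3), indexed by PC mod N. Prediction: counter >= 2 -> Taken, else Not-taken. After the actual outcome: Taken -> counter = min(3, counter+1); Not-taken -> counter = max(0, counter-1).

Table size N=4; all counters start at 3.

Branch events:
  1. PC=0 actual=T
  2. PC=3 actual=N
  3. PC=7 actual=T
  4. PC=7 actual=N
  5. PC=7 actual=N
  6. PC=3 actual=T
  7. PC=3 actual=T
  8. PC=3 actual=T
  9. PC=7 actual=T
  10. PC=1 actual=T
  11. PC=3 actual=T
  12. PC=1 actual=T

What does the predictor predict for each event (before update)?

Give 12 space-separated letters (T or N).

Ev 1: PC=0 idx=0 pred=T actual=T -> ctr[0]=3
Ev 2: PC=3 idx=3 pred=T actual=N -> ctr[3]=2
Ev 3: PC=7 idx=3 pred=T actual=T -> ctr[3]=3
Ev 4: PC=7 idx=3 pred=T actual=N -> ctr[3]=2
Ev 5: PC=7 idx=3 pred=T actual=N -> ctr[3]=1
Ev 6: PC=3 idx=3 pred=N actual=T -> ctr[3]=2
Ev 7: PC=3 idx=3 pred=T actual=T -> ctr[3]=3
Ev 8: PC=3 idx=3 pred=T actual=T -> ctr[3]=3
Ev 9: PC=7 idx=3 pred=T actual=T -> ctr[3]=3
Ev 10: PC=1 idx=1 pred=T actual=T -> ctr[1]=3
Ev 11: PC=3 idx=3 pred=T actual=T -> ctr[3]=3
Ev 12: PC=1 idx=1 pred=T actual=T -> ctr[1]=3

Answer: T T T T T N T T T T T T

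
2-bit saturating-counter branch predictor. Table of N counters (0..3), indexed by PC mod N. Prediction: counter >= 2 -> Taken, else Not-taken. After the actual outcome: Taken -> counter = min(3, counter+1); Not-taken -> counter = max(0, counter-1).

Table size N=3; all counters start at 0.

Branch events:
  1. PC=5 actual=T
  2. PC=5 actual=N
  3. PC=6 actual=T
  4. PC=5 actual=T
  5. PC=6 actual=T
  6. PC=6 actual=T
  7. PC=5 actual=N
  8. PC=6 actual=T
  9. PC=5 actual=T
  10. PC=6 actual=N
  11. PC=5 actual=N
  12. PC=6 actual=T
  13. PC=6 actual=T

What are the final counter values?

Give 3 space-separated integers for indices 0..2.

Ev 1: PC=5 idx=2 pred=N actual=T -> ctr[2]=1
Ev 2: PC=5 idx=2 pred=N actual=N -> ctr[2]=0
Ev 3: PC=6 idx=0 pred=N actual=T -> ctr[0]=1
Ev 4: PC=5 idx=2 pred=N actual=T -> ctr[2]=1
Ev 5: PC=6 idx=0 pred=N actual=T -> ctr[0]=2
Ev 6: PC=6 idx=0 pred=T actual=T -> ctr[0]=3
Ev 7: PC=5 idx=2 pred=N actual=N -> ctr[2]=0
Ev 8: PC=6 idx=0 pred=T actual=T -> ctr[0]=3
Ev 9: PC=5 idx=2 pred=N actual=T -> ctr[2]=1
Ev 10: PC=6 idx=0 pred=T actual=N -> ctr[0]=2
Ev 11: PC=5 idx=2 pred=N actual=N -> ctr[2]=0
Ev 12: PC=6 idx=0 pred=T actual=T -> ctr[0]=3
Ev 13: PC=6 idx=0 pred=T actual=T -> ctr[0]=3

Answer: 3 0 0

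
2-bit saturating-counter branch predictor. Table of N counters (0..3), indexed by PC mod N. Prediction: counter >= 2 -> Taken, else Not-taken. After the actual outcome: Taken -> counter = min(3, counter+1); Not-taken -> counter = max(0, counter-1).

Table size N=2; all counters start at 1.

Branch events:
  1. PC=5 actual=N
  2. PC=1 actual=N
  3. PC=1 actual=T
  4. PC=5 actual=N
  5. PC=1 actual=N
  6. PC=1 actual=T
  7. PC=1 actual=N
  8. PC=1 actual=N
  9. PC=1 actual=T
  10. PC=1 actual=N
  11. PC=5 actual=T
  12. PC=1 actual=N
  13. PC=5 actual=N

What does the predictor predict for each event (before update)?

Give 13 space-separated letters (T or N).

Answer: N N N N N N N N N N N N N

Derivation:
Ev 1: PC=5 idx=1 pred=N actual=N -> ctr[1]=0
Ev 2: PC=1 idx=1 pred=N actual=N -> ctr[1]=0
Ev 3: PC=1 idx=1 pred=N actual=T -> ctr[1]=1
Ev 4: PC=5 idx=1 pred=N actual=N -> ctr[1]=0
Ev 5: PC=1 idx=1 pred=N actual=N -> ctr[1]=0
Ev 6: PC=1 idx=1 pred=N actual=T -> ctr[1]=1
Ev 7: PC=1 idx=1 pred=N actual=N -> ctr[1]=0
Ev 8: PC=1 idx=1 pred=N actual=N -> ctr[1]=0
Ev 9: PC=1 idx=1 pred=N actual=T -> ctr[1]=1
Ev 10: PC=1 idx=1 pred=N actual=N -> ctr[1]=0
Ev 11: PC=5 idx=1 pred=N actual=T -> ctr[1]=1
Ev 12: PC=1 idx=1 pred=N actual=N -> ctr[1]=0
Ev 13: PC=5 idx=1 pred=N actual=N -> ctr[1]=0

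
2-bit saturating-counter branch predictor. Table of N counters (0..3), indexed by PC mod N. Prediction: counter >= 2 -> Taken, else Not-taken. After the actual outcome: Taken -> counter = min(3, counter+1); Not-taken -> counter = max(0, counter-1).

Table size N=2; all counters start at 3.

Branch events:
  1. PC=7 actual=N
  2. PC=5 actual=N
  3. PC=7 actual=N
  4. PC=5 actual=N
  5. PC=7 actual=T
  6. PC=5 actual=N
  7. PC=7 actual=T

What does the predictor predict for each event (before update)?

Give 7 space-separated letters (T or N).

Answer: T T N N N N N

Derivation:
Ev 1: PC=7 idx=1 pred=T actual=N -> ctr[1]=2
Ev 2: PC=5 idx=1 pred=T actual=N -> ctr[1]=1
Ev 3: PC=7 idx=1 pred=N actual=N -> ctr[1]=0
Ev 4: PC=5 idx=1 pred=N actual=N -> ctr[1]=0
Ev 5: PC=7 idx=1 pred=N actual=T -> ctr[1]=1
Ev 6: PC=5 idx=1 pred=N actual=N -> ctr[1]=0
Ev 7: PC=7 idx=1 pred=N actual=T -> ctr[1]=1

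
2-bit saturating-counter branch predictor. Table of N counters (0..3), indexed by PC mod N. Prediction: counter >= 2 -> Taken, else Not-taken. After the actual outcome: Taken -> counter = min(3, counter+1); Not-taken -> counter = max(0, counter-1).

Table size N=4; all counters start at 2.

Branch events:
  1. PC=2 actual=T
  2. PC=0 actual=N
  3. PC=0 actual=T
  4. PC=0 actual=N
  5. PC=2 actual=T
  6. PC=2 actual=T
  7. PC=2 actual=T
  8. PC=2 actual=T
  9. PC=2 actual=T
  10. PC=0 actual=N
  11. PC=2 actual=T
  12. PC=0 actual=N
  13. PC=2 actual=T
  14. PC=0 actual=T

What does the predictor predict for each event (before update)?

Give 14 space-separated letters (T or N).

Ev 1: PC=2 idx=2 pred=T actual=T -> ctr[2]=3
Ev 2: PC=0 idx=0 pred=T actual=N -> ctr[0]=1
Ev 3: PC=0 idx=0 pred=N actual=T -> ctr[0]=2
Ev 4: PC=0 idx=0 pred=T actual=N -> ctr[0]=1
Ev 5: PC=2 idx=2 pred=T actual=T -> ctr[2]=3
Ev 6: PC=2 idx=2 pred=T actual=T -> ctr[2]=3
Ev 7: PC=2 idx=2 pred=T actual=T -> ctr[2]=3
Ev 8: PC=2 idx=2 pred=T actual=T -> ctr[2]=3
Ev 9: PC=2 idx=2 pred=T actual=T -> ctr[2]=3
Ev 10: PC=0 idx=0 pred=N actual=N -> ctr[0]=0
Ev 11: PC=2 idx=2 pred=T actual=T -> ctr[2]=3
Ev 12: PC=0 idx=0 pred=N actual=N -> ctr[0]=0
Ev 13: PC=2 idx=2 pred=T actual=T -> ctr[2]=3
Ev 14: PC=0 idx=0 pred=N actual=T -> ctr[0]=1

Answer: T T N T T T T T T N T N T N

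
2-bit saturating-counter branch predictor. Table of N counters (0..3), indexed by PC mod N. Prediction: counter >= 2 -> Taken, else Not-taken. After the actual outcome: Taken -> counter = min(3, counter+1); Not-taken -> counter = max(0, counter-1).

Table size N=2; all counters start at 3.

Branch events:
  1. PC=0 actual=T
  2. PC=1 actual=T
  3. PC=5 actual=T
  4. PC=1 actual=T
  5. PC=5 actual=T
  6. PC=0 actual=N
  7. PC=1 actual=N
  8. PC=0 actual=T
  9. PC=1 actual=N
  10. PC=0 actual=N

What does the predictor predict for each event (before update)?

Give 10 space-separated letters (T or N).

Ev 1: PC=0 idx=0 pred=T actual=T -> ctr[0]=3
Ev 2: PC=1 idx=1 pred=T actual=T -> ctr[1]=3
Ev 3: PC=5 idx=1 pred=T actual=T -> ctr[1]=3
Ev 4: PC=1 idx=1 pred=T actual=T -> ctr[1]=3
Ev 5: PC=5 idx=1 pred=T actual=T -> ctr[1]=3
Ev 6: PC=0 idx=0 pred=T actual=N -> ctr[0]=2
Ev 7: PC=1 idx=1 pred=T actual=N -> ctr[1]=2
Ev 8: PC=0 idx=0 pred=T actual=T -> ctr[0]=3
Ev 9: PC=1 idx=1 pred=T actual=N -> ctr[1]=1
Ev 10: PC=0 idx=0 pred=T actual=N -> ctr[0]=2

Answer: T T T T T T T T T T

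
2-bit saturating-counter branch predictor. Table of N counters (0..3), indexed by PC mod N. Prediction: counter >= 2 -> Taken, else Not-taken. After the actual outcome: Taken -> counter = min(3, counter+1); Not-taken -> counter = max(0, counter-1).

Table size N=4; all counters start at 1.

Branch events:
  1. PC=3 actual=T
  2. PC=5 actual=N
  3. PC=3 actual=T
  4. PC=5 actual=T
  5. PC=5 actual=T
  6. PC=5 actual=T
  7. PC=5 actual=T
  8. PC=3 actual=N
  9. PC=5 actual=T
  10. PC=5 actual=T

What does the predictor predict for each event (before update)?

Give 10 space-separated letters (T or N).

Answer: N N T N N T T T T T

Derivation:
Ev 1: PC=3 idx=3 pred=N actual=T -> ctr[3]=2
Ev 2: PC=5 idx=1 pred=N actual=N -> ctr[1]=0
Ev 3: PC=3 idx=3 pred=T actual=T -> ctr[3]=3
Ev 4: PC=5 idx=1 pred=N actual=T -> ctr[1]=1
Ev 5: PC=5 idx=1 pred=N actual=T -> ctr[1]=2
Ev 6: PC=5 idx=1 pred=T actual=T -> ctr[1]=3
Ev 7: PC=5 idx=1 pred=T actual=T -> ctr[1]=3
Ev 8: PC=3 idx=3 pred=T actual=N -> ctr[3]=2
Ev 9: PC=5 idx=1 pred=T actual=T -> ctr[1]=3
Ev 10: PC=5 idx=1 pred=T actual=T -> ctr[1]=3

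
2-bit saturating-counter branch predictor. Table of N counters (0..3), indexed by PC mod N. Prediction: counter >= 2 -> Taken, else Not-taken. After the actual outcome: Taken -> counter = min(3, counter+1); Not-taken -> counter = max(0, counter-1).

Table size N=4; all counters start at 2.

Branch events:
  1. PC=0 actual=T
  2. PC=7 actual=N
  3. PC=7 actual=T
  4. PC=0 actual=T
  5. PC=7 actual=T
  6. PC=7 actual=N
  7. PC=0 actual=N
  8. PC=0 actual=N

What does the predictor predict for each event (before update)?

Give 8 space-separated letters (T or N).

Answer: T T N T T T T T

Derivation:
Ev 1: PC=0 idx=0 pred=T actual=T -> ctr[0]=3
Ev 2: PC=7 idx=3 pred=T actual=N -> ctr[3]=1
Ev 3: PC=7 idx=3 pred=N actual=T -> ctr[3]=2
Ev 4: PC=0 idx=0 pred=T actual=T -> ctr[0]=3
Ev 5: PC=7 idx=3 pred=T actual=T -> ctr[3]=3
Ev 6: PC=7 idx=3 pred=T actual=N -> ctr[3]=2
Ev 7: PC=0 idx=0 pred=T actual=N -> ctr[0]=2
Ev 8: PC=0 idx=0 pred=T actual=N -> ctr[0]=1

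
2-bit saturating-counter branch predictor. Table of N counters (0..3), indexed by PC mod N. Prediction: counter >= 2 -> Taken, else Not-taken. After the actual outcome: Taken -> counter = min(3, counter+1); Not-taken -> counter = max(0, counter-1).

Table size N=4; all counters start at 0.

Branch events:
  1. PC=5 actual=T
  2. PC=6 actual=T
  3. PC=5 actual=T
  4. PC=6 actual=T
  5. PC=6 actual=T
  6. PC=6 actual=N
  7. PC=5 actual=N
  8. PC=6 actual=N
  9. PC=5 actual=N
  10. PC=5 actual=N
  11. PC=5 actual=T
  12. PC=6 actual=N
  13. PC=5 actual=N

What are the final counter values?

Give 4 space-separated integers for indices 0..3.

Answer: 0 0 0 0

Derivation:
Ev 1: PC=5 idx=1 pred=N actual=T -> ctr[1]=1
Ev 2: PC=6 idx=2 pred=N actual=T -> ctr[2]=1
Ev 3: PC=5 idx=1 pred=N actual=T -> ctr[1]=2
Ev 4: PC=6 idx=2 pred=N actual=T -> ctr[2]=2
Ev 5: PC=6 idx=2 pred=T actual=T -> ctr[2]=3
Ev 6: PC=6 idx=2 pred=T actual=N -> ctr[2]=2
Ev 7: PC=5 idx=1 pred=T actual=N -> ctr[1]=1
Ev 8: PC=6 idx=2 pred=T actual=N -> ctr[2]=1
Ev 9: PC=5 idx=1 pred=N actual=N -> ctr[1]=0
Ev 10: PC=5 idx=1 pred=N actual=N -> ctr[1]=0
Ev 11: PC=5 idx=1 pred=N actual=T -> ctr[1]=1
Ev 12: PC=6 idx=2 pred=N actual=N -> ctr[2]=0
Ev 13: PC=5 idx=1 pred=N actual=N -> ctr[1]=0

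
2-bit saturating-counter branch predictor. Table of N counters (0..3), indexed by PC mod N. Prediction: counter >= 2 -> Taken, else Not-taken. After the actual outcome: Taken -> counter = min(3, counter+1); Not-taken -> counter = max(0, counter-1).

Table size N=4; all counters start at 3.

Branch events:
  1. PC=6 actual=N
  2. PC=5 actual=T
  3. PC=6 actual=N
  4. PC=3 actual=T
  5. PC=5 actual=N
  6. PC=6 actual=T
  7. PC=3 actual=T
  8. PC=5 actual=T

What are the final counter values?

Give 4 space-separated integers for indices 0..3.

Ev 1: PC=6 idx=2 pred=T actual=N -> ctr[2]=2
Ev 2: PC=5 idx=1 pred=T actual=T -> ctr[1]=3
Ev 3: PC=6 idx=2 pred=T actual=N -> ctr[2]=1
Ev 4: PC=3 idx=3 pred=T actual=T -> ctr[3]=3
Ev 5: PC=5 idx=1 pred=T actual=N -> ctr[1]=2
Ev 6: PC=6 idx=2 pred=N actual=T -> ctr[2]=2
Ev 7: PC=3 idx=3 pred=T actual=T -> ctr[3]=3
Ev 8: PC=5 idx=1 pred=T actual=T -> ctr[1]=3

Answer: 3 3 2 3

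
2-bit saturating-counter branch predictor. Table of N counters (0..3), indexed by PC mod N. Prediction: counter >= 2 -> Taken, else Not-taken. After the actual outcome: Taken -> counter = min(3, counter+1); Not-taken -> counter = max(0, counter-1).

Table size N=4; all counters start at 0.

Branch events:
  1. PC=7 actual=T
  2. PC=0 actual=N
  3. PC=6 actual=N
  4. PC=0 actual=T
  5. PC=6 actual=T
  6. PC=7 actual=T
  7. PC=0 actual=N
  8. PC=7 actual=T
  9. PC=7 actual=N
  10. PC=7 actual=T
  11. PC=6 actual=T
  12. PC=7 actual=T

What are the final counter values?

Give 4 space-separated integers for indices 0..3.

Answer: 0 0 2 3

Derivation:
Ev 1: PC=7 idx=3 pred=N actual=T -> ctr[3]=1
Ev 2: PC=0 idx=0 pred=N actual=N -> ctr[0]=0
Ev 3: PC=6 idx=2 pred=N actual=N -> ctr[2]=0
Ev 4: PC=0 idx=0 pred=N actual=T -> ctr[0]=1
Ev 5: PC=6 idx=2 pred=N actual=T -> ctr[2]=1
Ev 6: PC=7 idx=3 pred=N actual=T -> ctr[3]=2
Ev 7: PC=0 idx=0 pred=N actual=N -> ctr[0]=0
Ev 8: PC=7 idx=3 pred=T actual=T -> ctr[3]=3
Ev 9: PC=7 idx=3 pred=T actual=N -> ctr[3]=2
Ev 10: PC=7 idx=3 pred=T actual=T -> ctr[3]=3
Ev 11: PC=6 idx=2 pred=N actual=T -> ctr[2]=2
Ev 12: PC=7 idx=3 pred=T actual=T -> ctr[3]=3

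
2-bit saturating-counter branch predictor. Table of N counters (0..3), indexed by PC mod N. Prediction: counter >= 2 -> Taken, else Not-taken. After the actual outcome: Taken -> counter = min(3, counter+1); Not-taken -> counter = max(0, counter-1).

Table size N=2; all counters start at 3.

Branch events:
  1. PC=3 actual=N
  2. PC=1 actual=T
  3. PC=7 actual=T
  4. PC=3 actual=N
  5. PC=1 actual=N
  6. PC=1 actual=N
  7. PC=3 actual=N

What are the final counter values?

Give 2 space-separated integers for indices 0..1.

Ev 1: PC=3 idx=1 pred=T actual=N -> ctr[1]=2
Ev 2: PC=1 idx=1 pred=T actual=T -> ctr[1]=3
Ev 3: PC=7 idx=1 pred=T actual=T -> ctr[1]=3
Ev 4: PC=3 idx=1 pred=T actual=N -> ctr[1]=2
Ev 5: PC=1 idx=1 pred=T actual=N -> ctr[1]=1
Ev 6: PC=1 idx=1 pred=N actual=N -> ctr[1]=0
Ev 7: PC=3 idx=1 pred=N actual=N -> ctr[1]=0

Answer: 3 0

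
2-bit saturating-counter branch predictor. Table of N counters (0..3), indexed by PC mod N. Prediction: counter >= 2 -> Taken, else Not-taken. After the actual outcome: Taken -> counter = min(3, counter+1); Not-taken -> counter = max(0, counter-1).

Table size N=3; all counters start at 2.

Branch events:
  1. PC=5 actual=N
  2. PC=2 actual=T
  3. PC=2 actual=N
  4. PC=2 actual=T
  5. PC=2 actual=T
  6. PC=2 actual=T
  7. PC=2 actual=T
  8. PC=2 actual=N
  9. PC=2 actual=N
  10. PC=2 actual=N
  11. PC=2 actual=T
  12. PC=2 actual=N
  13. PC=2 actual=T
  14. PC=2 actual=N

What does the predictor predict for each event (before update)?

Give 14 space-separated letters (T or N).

Answer: T N T N T T T T T N N N N N

Derivation:
Ev 1: PC=5 idx=2 pred=T actual=N -> ctr[2]=1
Ev 2: PC=2 idx=2 pred=N actual=T -> ctr[2]=2
Ev 3: PC=2 idx=2 pred=T actual=N -> ctr[2]=1
Ev 4: PC=2 idx=2 pred=N actual=T -> ctr[2]=2
Ev 5: PC=2 idx=2 pred=T actual=T -> ctr[2]=3
Ev 6: PC=2 idx=2 pred=T actual=T -> ctr[2]=3
Ev 7: PC=2 idx=2 pred=T actual=T -> ctr[2]=3
Ev 8: PC=2 idx=2 pred=T actual=N -> ctr[2]=2
Ev 9: PC=2 idx=2 pred=T actual=N -> ctr[2]=1
Ev 10: PC=2 idx=2 pred=N actual=N -> ctr[2]=0
Ev 11: PC=2 idx=2 pred=N actual=T -> ctr[2]=1
Ev 12: PC=2 idx=2 pred=N actual=N -> ctr[2]=0
Ev 13: PC=2 idx=2 pred=N actual=T -> ctr[2]=1
Ev 14: PC=2 idx=2 pred=N actual=N -> ctr[2]=0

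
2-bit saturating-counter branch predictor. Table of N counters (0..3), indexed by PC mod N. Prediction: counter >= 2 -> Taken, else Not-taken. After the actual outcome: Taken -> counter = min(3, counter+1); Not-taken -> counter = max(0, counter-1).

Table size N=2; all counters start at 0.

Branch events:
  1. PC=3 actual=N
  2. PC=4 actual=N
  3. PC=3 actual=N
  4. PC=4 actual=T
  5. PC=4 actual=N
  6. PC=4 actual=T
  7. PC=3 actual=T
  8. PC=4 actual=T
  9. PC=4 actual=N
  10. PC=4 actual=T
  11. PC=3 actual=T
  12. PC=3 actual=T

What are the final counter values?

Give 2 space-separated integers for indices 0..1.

Ev 1: PC=3 idx=1 pred=N actual=N -> ctr[1]=0
Ev 2: PC=4 idx=0 pred=N actual=N -> ctr[0]=0
Ev 3: PC=3 idx=1 pred=N actual=N -> ctr[1]=0
Ev 4: PC=4 idx=0 pred=N actual=T -> ctr[0]=1
Ev 5: PC=4 idx=0 pred=N actual=N -> ctr[0]=0
Ev 6: PC=4 idx=0 pred=N actual=T -> ctr[0]=1
Ev 7: PC=3 idx=1 pred=N actual=T -> ctr[1]=1
Ev 8: PC=4 idx=0 pred=N actual=T -> ctr[0]=2
Ev 9: PC=4 idx=0 pred=T actual=N -> ctr[0]=1
Ev 10: PC=4 idx=0 pred=N actual=T -> ctr[0]=2
Ev 11: PC=3 idx=1 pred=N actual=T -> ctr[1]=2
Ev 12: PC=3 idx=1 pred=T actual=T -> ctr[1]=3

Answer: 2 3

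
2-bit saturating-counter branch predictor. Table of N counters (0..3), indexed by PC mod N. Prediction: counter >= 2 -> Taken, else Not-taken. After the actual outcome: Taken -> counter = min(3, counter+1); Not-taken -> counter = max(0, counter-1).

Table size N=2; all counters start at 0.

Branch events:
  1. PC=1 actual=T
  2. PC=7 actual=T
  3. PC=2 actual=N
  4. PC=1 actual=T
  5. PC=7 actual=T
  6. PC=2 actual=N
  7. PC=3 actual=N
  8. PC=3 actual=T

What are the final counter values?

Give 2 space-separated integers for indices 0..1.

Ev 1: PC=1 idx=1 pred=N actual=T -> ctr[1]=1
Ev 2: PC=7 idx=1 pred=N actual=T -> ctr[1]=2
Ev 3: PC=2 idx=0 pred=N actual=N -> ctr[0]=0
Ev 4: PC=1 idx=1 pred=T actual=T -> ctr[1]=3
Ev 5: PC=7 idx=1 pred=T actual=T -> ctr[1]=3
Ev 6: PC=2 idx=0 pred=N actual=N -> ctr[0]=0
Ev 7: PC=3 idx=1 pred=T actual=N -> ctr[1]=2
Ev 8: PC=3 idx=1 pred=T actual=T -> ctr[1]=3

Answer: 0 3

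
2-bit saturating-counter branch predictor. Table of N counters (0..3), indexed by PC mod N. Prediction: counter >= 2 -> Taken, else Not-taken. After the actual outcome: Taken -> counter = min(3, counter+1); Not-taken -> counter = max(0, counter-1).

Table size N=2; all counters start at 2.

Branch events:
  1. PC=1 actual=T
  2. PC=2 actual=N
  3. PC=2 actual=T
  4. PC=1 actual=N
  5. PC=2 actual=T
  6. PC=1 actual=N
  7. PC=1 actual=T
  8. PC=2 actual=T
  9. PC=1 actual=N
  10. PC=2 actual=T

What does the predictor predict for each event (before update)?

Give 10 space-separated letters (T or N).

Answer: T T N T T T N T T T

Derivation:
Ev 1: PC=1 idx=1 pred=T actual=T -> ctr[1]=3
Ev 2: PC=2 idx=0 pred=T actual=N -> ctr[0]=1
Ev 3: PC=2 idx=0 pred=N actual=T -> ctr[0]=2
Ev 4: PC=1 idx=1 pred=T actual=N -> ctr[1]=2
Ev 5: PC=2 idx=0 pred=T actual=T -> ctr[0]=3
Ev 6: PC=1 idx=1 pred=T actual=N -> ctr[1]=1
Ev 7: PC=1 idx=1 pred=N actual=T -> ctr[1]=2
Ev 8: PC=2 idx=0 pred=T actual=T -> ctr[0]=3
Ev 9: PC=1 idx=1 pred=T actual=N -> ctr[1]=1
Ev 10: PC=2 idx=0 pred=T actual=T -> ctr[0]=3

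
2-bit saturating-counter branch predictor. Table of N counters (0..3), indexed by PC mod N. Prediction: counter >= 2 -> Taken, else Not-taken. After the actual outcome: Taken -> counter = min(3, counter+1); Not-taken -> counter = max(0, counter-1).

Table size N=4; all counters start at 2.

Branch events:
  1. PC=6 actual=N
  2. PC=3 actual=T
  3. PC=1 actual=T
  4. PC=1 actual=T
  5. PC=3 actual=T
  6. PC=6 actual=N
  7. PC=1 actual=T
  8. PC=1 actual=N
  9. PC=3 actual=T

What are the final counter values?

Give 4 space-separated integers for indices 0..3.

Ev 1: PC=6 idx=2 pred=T actual=N -> ctr[2]=1
Ev 2: PC=3 idx=3 pred=T actual=T -> ctr[3]=3
Ev 3: PC=1 idx=1 pred=T actual=T -> ctr[1]=3
Ev 4: PC=1 idx=1 pred=T actual=T -> ctr[1]=3
Ev 5: PC=3 idx=3 pred=T actual=T -> ctr[3]=3
Ev 6: PC=6 idx=2 pred=N actual=N -> ctr[2]=0
Ev 7: PC=1 idx=1 pred=T actual=T -> ctr[1]=3
Ev 8: PC=1 idx=1 pred=T actual=N -> ctr[1]=2
Ev 9: PC=3 idx=3 pred=T actual=T -> ctr[3]=3

Answer: 2 2 0 3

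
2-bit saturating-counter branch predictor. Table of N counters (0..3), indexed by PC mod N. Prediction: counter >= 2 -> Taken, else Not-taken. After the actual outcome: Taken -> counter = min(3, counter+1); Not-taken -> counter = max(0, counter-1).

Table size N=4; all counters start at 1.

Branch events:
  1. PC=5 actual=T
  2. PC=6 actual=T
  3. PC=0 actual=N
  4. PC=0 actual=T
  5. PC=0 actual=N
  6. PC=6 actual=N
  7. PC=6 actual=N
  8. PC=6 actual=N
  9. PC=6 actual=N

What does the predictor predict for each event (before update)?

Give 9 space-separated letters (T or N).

Ev 1: PC=5 idx=1 pred=N actual=T -> ctr[1]=2
Ev 2: PC=6 idx=2 pred=N actual=T -> ctr[2]=2
Ev 3: PC=0 idx=0 pred=N actual=N -> ctr[0]=0
Ev 4: PC=0 idx=0 pred=N actual=T -> ctr[0]=1
Ev 5: PC=0 idx=0 pred=N actual=N -> ctr[0]=0
Ev 6: PC=6 idx=2 pred=T actual=N -> ctr[2]=1
Ev 7: PC=6 idx=2 pred=N actual=N -> ctr[2]=0
Ev 8: PC=6 idx=2 pred=N actual=N -> ctr[2]=0
Ev 9: PC=6 idx=2 pred=N actual=N -> ctr[2]=0

Answer: N N N N N T N N N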